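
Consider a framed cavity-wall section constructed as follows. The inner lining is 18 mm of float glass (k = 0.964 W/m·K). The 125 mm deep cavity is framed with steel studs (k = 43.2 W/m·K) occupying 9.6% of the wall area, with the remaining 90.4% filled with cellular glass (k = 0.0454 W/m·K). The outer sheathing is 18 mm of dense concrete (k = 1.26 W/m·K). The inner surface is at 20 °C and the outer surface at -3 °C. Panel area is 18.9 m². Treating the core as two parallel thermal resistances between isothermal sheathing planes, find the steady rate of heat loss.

Sheathing layers in series; stud and cavity paths in parallel between them.
R_inner = 0.018/(0.964×18.9) = 9.879×10^-4 K/W
R_stud  = 0.125/(43.2×0.096×18.9) = 0.001595 K/W
R_cav   = 0.125/(0.0454×0.904×18.9) = 0.1611 K/W
1/R_core = 1/R_stud + 1/R_cav → R_core = 0.001579 K/W
R_outer = 0.018/(1.26×18.9) = 7.559×10^-4 K/W
R_total = 0.003323 K/W
Q = ΔT/R_total = 23/0.003323

Q ≈ 6920 W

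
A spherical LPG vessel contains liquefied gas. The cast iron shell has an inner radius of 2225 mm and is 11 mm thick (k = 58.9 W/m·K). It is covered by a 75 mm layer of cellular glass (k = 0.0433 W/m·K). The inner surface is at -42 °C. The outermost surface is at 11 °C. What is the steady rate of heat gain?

Q ≈ 1990 W

Each spherical layer contributes R = (1/r_i − 1/r_o)/(4πk):
R_cast iron shell = (1/2.225 − 1/2.236)/(4π×58.9) = 2.987×10^-6 K/W
R_cellular glass = (1/2.236 − 1/2.311)/(4π×0.0433) = 0.02667 K/W
R_total = 0.02668 K/W
Q = ΔT/R_total = 53/0.02668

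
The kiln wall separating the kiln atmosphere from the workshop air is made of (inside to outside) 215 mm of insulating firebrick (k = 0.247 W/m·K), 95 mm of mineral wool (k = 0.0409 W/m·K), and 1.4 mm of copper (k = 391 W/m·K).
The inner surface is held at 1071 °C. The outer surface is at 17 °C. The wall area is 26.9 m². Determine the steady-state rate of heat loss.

Model the wall as resistances in series:
R_insulating firebrick = L/(kA) = 0.215/(0.247×26.9) = 0.03236 K/W
R_mineral wool = L/(kA) = 0.095/(0.0409×26.9) = 0.08635 K/W
R_copper = L/(kA) = 0.0014/(391×26.9) = 1.331×10^-7 K/W
R_total = 0.1187 K/W
Q = ΔT / R_total = 1054 / 0.1187

Q ≈ 8880 W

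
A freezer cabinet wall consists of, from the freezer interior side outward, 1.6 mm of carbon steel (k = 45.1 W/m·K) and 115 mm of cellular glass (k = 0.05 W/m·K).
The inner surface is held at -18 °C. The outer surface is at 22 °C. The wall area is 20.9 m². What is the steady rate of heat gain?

Q ≈ 363 W

Using the resistance-network approach (series):
R_carbon steel = L/(kA) = 0.0016/(45.1×20.9) = 1.697×10^-6 K/W
R_cellular glass = L/(kA) = 0.115/(0.05×20.9) = 0.11 K/W
R_total = 0.11 K/W
Q = ΔT / R_total = 40 / 0.11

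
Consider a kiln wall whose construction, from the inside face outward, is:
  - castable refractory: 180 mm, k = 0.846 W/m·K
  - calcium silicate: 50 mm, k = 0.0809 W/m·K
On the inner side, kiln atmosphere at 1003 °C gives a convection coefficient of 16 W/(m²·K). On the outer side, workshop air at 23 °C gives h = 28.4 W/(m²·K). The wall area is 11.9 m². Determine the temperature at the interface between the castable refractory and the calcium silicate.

Using the resistance-network approach (series):
R_inner film = 1/(h_i·A) = 1/(16×11.9) = 0.005252 K/W
R_castable refractory = L/(kA) = 0.18/(0.846×11.9) = 0.01788 K/W
R_calcium silicate = L/(kA) = 0.05/(0.0809×11.9) = 0.05194 K/W
R_outer film = 1/(h_o·A) = 1/(28.4×11.9) = 0.002959 K/W
R_total = 0.07803 K/W;  Q = ΔT/R_total = 980/0.07803 = 12560 W
T_interface = T_inner − Q·ΣR(inner→interface) = 1003 − 12600×0.02313

T ≈ 712 °C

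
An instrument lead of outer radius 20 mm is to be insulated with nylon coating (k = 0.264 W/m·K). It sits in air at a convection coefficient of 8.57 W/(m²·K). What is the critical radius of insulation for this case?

For a cylinder r_cr = k/h = 0.264/8.57
r_cr = 30.8 mm; since the bare radius (20 mm) is below r_cr, adding a thin layer of insulation will *increase* heat loss.

r_cr ≈ 30.8 mm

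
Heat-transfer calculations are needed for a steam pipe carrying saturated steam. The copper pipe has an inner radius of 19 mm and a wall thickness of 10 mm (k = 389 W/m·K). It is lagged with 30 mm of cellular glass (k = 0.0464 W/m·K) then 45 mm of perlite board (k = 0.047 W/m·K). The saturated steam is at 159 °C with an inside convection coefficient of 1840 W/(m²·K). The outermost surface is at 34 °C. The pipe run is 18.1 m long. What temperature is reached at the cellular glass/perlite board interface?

For a radial system each layer contributes R = ln(r_out/r_in)/(2πkL); films add R = 1/(hA).
R_inner film = 1/(h_i·2πr₁L) = 1/(1840×2π×0.019×18.1) = 2.515×10^-4 K/W
R_copper pipe wall = ln(29/19)/(2π×389×18.1) = 9.558×10^-6 K/W
R_cellular glass = ln(59/29)/(2π×0.0464×18.1) = 0.1346 K/W
R_perlite board = ln(104/59)/(2π×0.047×18.1) = 0.1061 K/W
R_total = 0.2409 K/W
Q = ΔT/R_total = 125/0.2409
Q = 519 W
T_interface = T_inner − Q·ΣR(inner→interface) = 159 − 519×0.1349

T ≈ 89 °C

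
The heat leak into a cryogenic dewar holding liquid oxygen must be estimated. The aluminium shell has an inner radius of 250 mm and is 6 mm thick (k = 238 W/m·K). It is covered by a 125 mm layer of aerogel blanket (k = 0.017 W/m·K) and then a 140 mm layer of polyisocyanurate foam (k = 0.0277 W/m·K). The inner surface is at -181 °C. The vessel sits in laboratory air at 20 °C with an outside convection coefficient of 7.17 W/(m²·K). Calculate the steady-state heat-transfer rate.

Q ≈ 24.9 W

Radial (spherical) resistances in series:
R_aluminium shell = (1/0.25 − 1/0.256)/(4π×238) = 3.135×10^-5 K/W
R_aerogel blanket = (1/0.256 − 1/0.381)/(4π×0.017) = 5.999 K/W
R_polyisocyanurate foam = (1/0.381 − 1/0.521)/(4π×0.0277) = 2.026 K/W
R_outer film = 1/(h·4πr_o²) = 1/(7.17×4π×0.521²) = 0.04089 K/W
R_total = 8.066 K/W
Q = ΔT/R_total = 201/8.066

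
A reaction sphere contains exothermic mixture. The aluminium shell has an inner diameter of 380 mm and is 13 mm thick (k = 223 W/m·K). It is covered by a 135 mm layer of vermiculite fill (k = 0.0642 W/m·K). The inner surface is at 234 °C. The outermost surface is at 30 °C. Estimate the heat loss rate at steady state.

Q ≈ 83.6 W

Radial (spherical) resistances in series:
R_aluminium shell = (1/0.19 − 1/0.203)/(4π×223) = 1.203×10^-4 K/W
R_vermiculite fill = (1/0.203 − 1/0.338)/(4π×0.0642) = 2.439 K/W
R_total = 2.439 K/W
Q = ΔT/R_total = 204/2.439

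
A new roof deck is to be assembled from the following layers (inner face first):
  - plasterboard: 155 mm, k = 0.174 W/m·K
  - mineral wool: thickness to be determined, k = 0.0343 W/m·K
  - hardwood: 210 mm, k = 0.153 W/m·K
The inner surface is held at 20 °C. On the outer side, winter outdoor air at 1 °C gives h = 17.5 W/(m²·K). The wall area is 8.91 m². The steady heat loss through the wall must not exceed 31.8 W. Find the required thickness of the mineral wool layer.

Thermal resistances in series:
R_plasterboard = L/(kA) = 0.155/(0.174×8.91) = 0.09998 K/W
R_hardwood = L/(kA) = 0.21/(0.153×8.91) = 0.154 K/W
R_outer film = 1/(h_o·A) = 1/(17.5×8.91) = 0.006413 K/W
Sum of the known resistances R_other = 0.2604 K/W
Required total resistance R_tot = ΔT/Q_allow = 19/31.8 = 0.5975 K/W
R_mineral wool = R_tot − R_other = 0.337 K/W
L = R·k·A = 0.337×0.0343×8.91

L ≈ 103 mm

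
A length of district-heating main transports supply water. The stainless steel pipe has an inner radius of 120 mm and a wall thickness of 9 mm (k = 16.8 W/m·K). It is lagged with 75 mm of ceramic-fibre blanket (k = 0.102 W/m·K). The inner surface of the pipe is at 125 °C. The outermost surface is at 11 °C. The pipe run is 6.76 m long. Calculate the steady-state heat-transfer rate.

Treating each annulus and film as a series resistance:
R_stainless steel pipe wall = ln(129/120)/(2π×16.8×6.76) = 1.014×10^-4 K/W
R_ceramic-fibre blanket = ln(204/129)/(2π×0.102×6.76) = 0.1058 K/W
R_total = 0.1059 K/W
Q = ΔT/R_total = 114/0.1059

Q ≈ 1080 W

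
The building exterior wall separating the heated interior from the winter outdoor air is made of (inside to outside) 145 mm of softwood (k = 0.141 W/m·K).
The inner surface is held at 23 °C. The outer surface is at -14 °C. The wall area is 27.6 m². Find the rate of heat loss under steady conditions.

Q ≈ 993 W

Model the wall as resistances in series:
R_softwood = L/(kA) = 0.145/(0.141×27.6) = 0.03726 K/W
R_total = 0.03726 K/W
Q = ΔT / R_total = 37 / 0.03726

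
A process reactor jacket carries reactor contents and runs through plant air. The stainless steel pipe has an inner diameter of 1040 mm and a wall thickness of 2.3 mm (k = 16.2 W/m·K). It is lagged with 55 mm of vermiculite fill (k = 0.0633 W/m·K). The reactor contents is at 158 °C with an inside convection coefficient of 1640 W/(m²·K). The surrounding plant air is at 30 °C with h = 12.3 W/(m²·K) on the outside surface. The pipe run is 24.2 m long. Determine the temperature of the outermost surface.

T ≈ 40.5 °C

For a radial system each layer contributes R = ln(r_out/r_in)/(2πkL); films add R = 1/(hA).
R_inner film = 1/(h_i·2πr₁L) = 1/(1640×2π×0.52×24.2) = 7.712×10^-6 K/W
R_stainless steel pipe wall = ln(522.3/520)/(2π×16.2×24.2) = 1.792×10^-6 K/W
R_vermiculite fill = ln(577.3/522.3)/(2π×0.0633×24.2) = 0.0104 K/W
R_outer film = 1/(h_o·2πr_oL) = 1/(12.3×2π×0.5773×24.2) = 9.262×10^-4 K/W
R_total = 0.01134 K/W
Q = ΔT/R_total = 128/0.01134
Q = 11300 W
T_interface = T_inner − Q·ΣR(inner→interface) = 158 − 11300×0.01041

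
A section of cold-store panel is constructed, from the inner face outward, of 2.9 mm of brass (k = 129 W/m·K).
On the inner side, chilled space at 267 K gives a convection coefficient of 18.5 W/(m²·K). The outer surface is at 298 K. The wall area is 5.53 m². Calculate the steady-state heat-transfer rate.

Q ≈ 3170 W

Model the wall as resistances in series:
R_inner film = 1/(h_i·A) = 1/(18.5×5.53) = 0.009775 K/W
R_brass = L/(kA) = 0.0029/(129×5.53) = 4.065×10^-6 K/W
R_total = 0.009779 K/W
Q = ΔT / R_total = 31 / 0.009779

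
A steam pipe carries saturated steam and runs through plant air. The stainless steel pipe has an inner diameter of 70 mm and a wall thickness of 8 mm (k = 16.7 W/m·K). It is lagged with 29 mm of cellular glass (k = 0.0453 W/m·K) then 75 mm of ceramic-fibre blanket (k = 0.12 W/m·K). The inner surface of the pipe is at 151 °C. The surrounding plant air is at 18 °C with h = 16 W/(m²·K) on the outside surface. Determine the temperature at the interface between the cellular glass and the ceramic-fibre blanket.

T ≈ 65.7 °C

Per-layer cylindrical resistances, series-summed:
R_stainless steel pipe wall = ln(43/35)/(2π×16.7×1) = 0.001962 K/W
R_cellular glass = ln(72/43)/(2π×0.0453×1) = 1.811 K/W
R_ceramic-fibre blanket = ln(147/72)/(2π×0.12×1) = 0.9467 K/W
R_outer film = 1/(h_o·2πr_oL) = 1/(16×2π×0.147×1) = 0.06767 K/W
R_total = 2.827 K/W
Q = ΔT/R_total = 133/2.827
Q = 47 W/m
T_interface = T_inner − Q·ΣR(inner→interface) = 151 − 47×1.813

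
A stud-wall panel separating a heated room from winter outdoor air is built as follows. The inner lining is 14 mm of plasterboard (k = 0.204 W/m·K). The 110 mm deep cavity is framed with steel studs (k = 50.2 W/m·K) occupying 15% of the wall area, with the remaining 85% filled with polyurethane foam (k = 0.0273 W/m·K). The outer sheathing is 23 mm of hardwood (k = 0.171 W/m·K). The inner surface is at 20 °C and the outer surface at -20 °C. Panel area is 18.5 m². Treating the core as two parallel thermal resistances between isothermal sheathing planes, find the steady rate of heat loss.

Q ≈ 3400 W

Sheathing layers in series; stud and cavity paths in parallel between them.
R_inner = 0.014/(0.204×18.5) = 0.00371 K/W
R_stud  = 0.11/(50.2×0.15×18.5) = 7.896×10^-4 K/W
R_cav   = 0.11/(0.0273×0.85×18.5) = 0.2562 K/W
1/R_core = 1/R_stud + 1/R_cav → R_core = 7.872×10^-4 K/W
R_outer = 0.023/(0.171×18.5) = 0.00727 K/W
R_total = 0.01177 K/W
Q = ΔT/R_total = 40/0.01177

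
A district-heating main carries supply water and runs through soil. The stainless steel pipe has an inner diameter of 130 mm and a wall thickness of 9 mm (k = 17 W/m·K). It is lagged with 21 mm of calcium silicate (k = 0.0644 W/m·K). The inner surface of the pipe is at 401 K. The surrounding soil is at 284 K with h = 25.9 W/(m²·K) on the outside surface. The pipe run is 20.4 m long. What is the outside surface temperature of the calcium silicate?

Cylindrical conduction, so R = ln(r₂/r₁)/(2πkL) per layer, in series:
R_stainless steel pipe wall = ln(74/65)/(2π×17×20.4) = 5.951×10^-5 K/W
R_calcium silicate = ln(95/74)/(2π×0.0644×20.4) = 0.03026 K/W
R_outer film = 1/(h_o·2πr_oL) = 1/(25.9×2π×0.095×20.4) = 0.003171 K/W
R_total = 0.03349 K/W
Q = ΔT/R_total = 117/0.03349
Q = 3490 W
T_interface = T_inner − Q·ΣR(inner→interface) = 401 − 3490×0.03032

T ≈ 295 K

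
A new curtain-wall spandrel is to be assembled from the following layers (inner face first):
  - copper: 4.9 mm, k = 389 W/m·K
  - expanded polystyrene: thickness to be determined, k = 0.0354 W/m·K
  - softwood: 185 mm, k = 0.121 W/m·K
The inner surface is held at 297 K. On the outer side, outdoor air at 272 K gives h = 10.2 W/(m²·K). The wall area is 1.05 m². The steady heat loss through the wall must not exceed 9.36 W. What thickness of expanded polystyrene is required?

Series thermal resistances:
R_copper = L/(kA) = 0.0049/(389×1.05) = 1.2×10^-5 K/W
R_softwood = L/(kA) = 0.185/(0.121×1.05) = 1.456 K/W
R_outer film = 1/(h_o·A) = 1/(10.2×1.05) = 0.09337 K/W
Sum of the known resistances R_other = 1.55 K/W
Required total resistance R_tot = ΔT/Q_allow = 25/9.36 = 2.671 K/W
R_expanded polystyrene = R_tot − R_other = 1.121 K/W
L = R·k·A = 1.121×0.0354×1.05

L ≈ 41.7 mm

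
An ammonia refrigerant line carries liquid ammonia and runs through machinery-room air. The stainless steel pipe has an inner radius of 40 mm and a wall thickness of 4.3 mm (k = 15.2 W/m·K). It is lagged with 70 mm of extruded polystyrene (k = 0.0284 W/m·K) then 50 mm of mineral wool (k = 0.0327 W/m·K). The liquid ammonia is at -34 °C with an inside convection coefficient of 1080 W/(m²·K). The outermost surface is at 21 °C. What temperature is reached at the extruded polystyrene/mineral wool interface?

Per-layer cylindrical resistances, series-summed:
R_inner film = 1/(h_i·2πr₁L) = 1/(1080×2π×0.04×1) = 0.003684 K/W
R_stainless steel pipe wall = ln(44.3/40)/(2π×15.2×1) = 0.001069 K/W
R_extruded polystyrene = ln(114.3/44.3)/(2π×0.0284×1) = 5.312 K/W
R_mineral wool = ln(164.3/114.3)/(2π×0.0327×1) = 1.766 K/W
R_total = 7.083 K/W
Q = ΔT/R_total = 55/7.083
Q = 7.77 W/m
T_interface = T_inner + Q·ΣR(inner→interface) = -34 + 7.77×5.317

T ≈ 7.29 °C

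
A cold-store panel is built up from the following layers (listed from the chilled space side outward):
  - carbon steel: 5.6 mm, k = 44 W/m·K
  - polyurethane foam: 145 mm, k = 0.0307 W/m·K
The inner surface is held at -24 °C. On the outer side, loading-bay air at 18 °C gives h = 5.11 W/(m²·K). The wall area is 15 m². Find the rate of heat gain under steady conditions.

Q ≈ 128 W

Series thermal resistances:
R_carbon steel = L/(kA) = 0.0056/(44×15) = 8.485×10^-6 K/W
R_polyurethane foam = L/(kA) = 0.145/(0.0307×15) = 0.3149 K/W
R_outer film = 1/(h_o·A) = 1/(5.11×15) = 0.01305 K/W
R_total = 0.3279 K/W
Q = ΔT / R_total = 42 / 0.3279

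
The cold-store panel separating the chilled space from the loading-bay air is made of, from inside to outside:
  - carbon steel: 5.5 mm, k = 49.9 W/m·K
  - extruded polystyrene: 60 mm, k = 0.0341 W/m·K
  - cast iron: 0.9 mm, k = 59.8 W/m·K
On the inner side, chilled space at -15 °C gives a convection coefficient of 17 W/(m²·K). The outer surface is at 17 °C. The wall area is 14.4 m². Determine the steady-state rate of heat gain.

Q ≈ 253 W

Thermal resistances in series:
R_inner film = 1/(h_i·A) = 1/(17×14.4) = 0.004085 K/W
R_carbon steel = L/(kA) = 0.0055/(49.9×14.4) = 7.654×10^-6 K/W
R_extruded polystyrene = L/(kA) = 0.06/(0.0341×14.4) = 0.1222 K/W
R_cast iron = L/(kA) = 0.0009/(59.8×14.4) = 1.045×10^-6 K/W
R_total = 0.1263 K/W
Q = ΔT / R_total = 32 / 0.1263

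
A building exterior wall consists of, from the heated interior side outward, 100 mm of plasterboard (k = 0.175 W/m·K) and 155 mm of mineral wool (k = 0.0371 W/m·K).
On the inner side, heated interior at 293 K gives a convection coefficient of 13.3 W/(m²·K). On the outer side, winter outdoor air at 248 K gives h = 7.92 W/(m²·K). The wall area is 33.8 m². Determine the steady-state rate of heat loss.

Q ≈ 307 W

Treating each layer as a thermal resistance in series:
R_inner film = 1/(h_i·A) = 1/(13.3×33.8) = 0.002224 K/W
R_plasterboard = L/(kA) = 0.1/(0.175×33.8) = 0.01691 K/W
R_mineral wool = L/(kA) = 0.155/(0.0371×33.8) = 0.1236 K/W
R_outer film = 1/(h_o·A) = 1/(7.92×33.8) = 0.003736 K/W
R_total = 0.1465 K/W
Q = ΔT / R_total = 45 / 0.1465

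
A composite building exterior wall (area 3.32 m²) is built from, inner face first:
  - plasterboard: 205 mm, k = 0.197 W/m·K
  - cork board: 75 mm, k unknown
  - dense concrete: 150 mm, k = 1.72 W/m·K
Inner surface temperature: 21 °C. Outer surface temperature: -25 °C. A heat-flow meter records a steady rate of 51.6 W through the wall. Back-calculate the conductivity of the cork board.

Using the resistance-network approach (series):
R_plasterboard = L/(kA) = 0.205/(0.197×3.32) = 0.3134 K/W
R_dense concrete = L/(kA) = 0.15/(1.72×3.32) = 0.02627 K/W
Sum of known resistances R_other = 0.3397 K/W
Total R = ΔT/Q = 46/51.6 = 0.8915 K/W
R_cork board = R_total − R_other = 0.5518 K/W
k = L/(R·A) = 0.075/(0.5518×3.32)

k ≈ 0.0409 W/(m·K)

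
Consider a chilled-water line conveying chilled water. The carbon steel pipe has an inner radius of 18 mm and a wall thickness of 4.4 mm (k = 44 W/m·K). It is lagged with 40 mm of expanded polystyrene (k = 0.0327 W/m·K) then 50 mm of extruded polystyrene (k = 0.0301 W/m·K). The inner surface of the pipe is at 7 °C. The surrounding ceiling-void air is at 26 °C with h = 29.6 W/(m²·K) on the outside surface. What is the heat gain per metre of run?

Treating each annulus and film as a series resistance:
R_carbon steel pipe wall = ln(22.4/18)/(2π×44×1) = 7.91×10^-4 K/W
R_expanded polystyrene = ln(62.4/22.4)/(2π×0.0327×1) = 4.986 K/W
R_extruded polystyrene = ln(112.4/62.4)/(2π×0.0301×1) = 3.112 K/W
R_outer film = 1/(h_o·2πr_oL) = 1/(29.6×2π×0.1124×1) = 0.04784 K/W
R_total = 8.147 K/W
Q = ΔT/R_total = 19/8.147

q′ ≈ 2.33 W/m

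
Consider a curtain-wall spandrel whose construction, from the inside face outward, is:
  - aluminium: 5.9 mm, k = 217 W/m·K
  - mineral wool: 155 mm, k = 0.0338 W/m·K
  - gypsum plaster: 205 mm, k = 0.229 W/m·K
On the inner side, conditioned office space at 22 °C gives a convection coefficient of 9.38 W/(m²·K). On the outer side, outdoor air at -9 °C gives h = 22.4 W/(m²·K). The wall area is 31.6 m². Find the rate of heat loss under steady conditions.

Q ≈ 174 W

Model the wall as resistances in series:
R_inner film = 1/(h_i·A) = 1/(9.38×31.6) = 0.003374 K/W
R_aluminium = L/(kA) = 0.0059/(217×31.6) = 8.604×10^-7 K/W
R_mineral wool = L/(kA) = 0.155/(0.0338×31.6) = 0.1451 K/W
R_gypsum plaster = L/(kA) = 0.205/(0.229×31.6) = 0.02833 K/W
R_outer film = 1/(h_o·A) = 1/(22.4×31.6) = 0.001413 K/W
R_total = 0.1782 K/W
Q = ΔT / R_total = 31 / 0.1782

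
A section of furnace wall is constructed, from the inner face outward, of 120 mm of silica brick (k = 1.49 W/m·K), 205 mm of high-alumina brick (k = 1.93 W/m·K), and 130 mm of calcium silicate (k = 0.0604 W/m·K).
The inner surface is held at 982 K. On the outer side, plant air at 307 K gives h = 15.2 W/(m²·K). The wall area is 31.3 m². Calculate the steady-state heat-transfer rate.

Treating each layer as a thermal resistance in series:
R_silica brick = L/(kA) = 0.12/(1.49×31.3) = 0.002573 K/W
R_high-alumina brick = L/(kA) = 0.205/(1.93×31.3) = 0.003394 K/W
R_calcium silicate = L/(kA) = 0.13/(0.0604×31.3) = 0.06876 K/W
R_outer film = 1/(h_o·A) = 1/(15.2×31.3) = 0.002102 K/W
R_total = 0.07683 K/W
Q = ΔT / R_total = 675 / 0.07683

Q ≈ 8790 W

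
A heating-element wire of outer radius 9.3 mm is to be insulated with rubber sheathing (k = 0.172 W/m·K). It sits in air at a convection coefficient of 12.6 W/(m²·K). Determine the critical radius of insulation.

For a cylinder r_cr = k/h = 0.172/12.6
r_cr = 13.7 mm; since the bare radius (9.3 mm) is below r_cr, adding a thin layer of insulation will *increase* heat loss.

r_cr ≈ 13.7 mm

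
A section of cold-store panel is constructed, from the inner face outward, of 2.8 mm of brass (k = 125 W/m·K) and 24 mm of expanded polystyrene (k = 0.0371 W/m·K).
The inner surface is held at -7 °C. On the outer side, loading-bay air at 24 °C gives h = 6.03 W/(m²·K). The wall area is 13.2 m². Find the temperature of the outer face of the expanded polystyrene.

T ≈ 17.7 °C

Model the wall as resistances in series:
R_brass = L/(kA) = 0.0028/(125×13.2) = 1.697×10^-6 K/W
R_expanded polystyrene = L/(kA) = 0.024/(0.0371×13.2) = 0.04901 K/W
R_outer film = 1/(h_o·A) = 1/(6.03×13.2) = 0.01256 K/W
R_total = 0.06157 K/W;  Q = ΔT/R_total = 31/0.06157 = 503.5 W
T_interface = T_inner + Q·ΣR(inner→interface) = -7 + 503×0.04901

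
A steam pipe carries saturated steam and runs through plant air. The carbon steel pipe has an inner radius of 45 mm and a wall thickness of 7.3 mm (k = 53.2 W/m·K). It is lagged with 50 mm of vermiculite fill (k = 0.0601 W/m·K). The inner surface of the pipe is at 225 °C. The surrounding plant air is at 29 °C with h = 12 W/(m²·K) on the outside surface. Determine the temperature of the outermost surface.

T ≈ 42.3 °C

Cylindrical conduction, so R = ln(r₂/r₁)/(2πkL) per layer, in series:
R_carbon steel pipe wall = ln(52.3/45)/(2π×53.2×1) = 4.497×10^-4 K/W
R_vermiculite fill = ln(102.3/52.3)/(2π×0.0601×1) = 1.777 K/W
R_outer film = 1/(h_o·2πr_oL) = 1/(12×2π×0.1023×1) = 0.1296 K/W
R_total = 1.907 K/W
Q = ΔT/R_total = 196/1.907
Q = 103 W/m
T_interface = T_inner − Q·ΣR(inner→interface) = 225 − 103×1.777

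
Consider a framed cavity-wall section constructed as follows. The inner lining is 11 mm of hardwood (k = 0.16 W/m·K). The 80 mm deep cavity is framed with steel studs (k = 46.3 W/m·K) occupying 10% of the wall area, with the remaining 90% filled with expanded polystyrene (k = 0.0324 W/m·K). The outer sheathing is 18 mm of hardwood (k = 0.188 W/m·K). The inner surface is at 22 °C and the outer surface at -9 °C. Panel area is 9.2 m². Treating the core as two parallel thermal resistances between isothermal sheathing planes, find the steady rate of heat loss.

Sheathing layers in series; stud and cavity paths in parallel between them.
R_inner = 0.011/(0.16×9.2) = 0.007473 K/W
R_stud  = 0.08/(46.3×0.1×9.2) = 0.001878 K/W
R_cav   = 0.08/(0.0324×0.9×9.2) = 0.2982 K/W
1/R_core = 1/R_stud + 1/R_cav → R_core = 0.001866 K/W
R_outer = 0.018/(0.188×9.2) = 0.01041 K/W
R_total = 0.01975 K/W
Q = ΔT/R_total = 31/0.01975

Q ≈ 1570 W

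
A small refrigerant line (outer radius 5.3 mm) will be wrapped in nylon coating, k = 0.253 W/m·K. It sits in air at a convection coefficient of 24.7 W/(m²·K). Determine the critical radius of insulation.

r_cr ≈ 10.2 mm

For a cylinder r_cr = k/h = 0.253/24.7
r_cr = 10.2 mm; since the bare radius (5.3 mm) is below r_cr, adding a thin layer of insulation will *increase* heat loss.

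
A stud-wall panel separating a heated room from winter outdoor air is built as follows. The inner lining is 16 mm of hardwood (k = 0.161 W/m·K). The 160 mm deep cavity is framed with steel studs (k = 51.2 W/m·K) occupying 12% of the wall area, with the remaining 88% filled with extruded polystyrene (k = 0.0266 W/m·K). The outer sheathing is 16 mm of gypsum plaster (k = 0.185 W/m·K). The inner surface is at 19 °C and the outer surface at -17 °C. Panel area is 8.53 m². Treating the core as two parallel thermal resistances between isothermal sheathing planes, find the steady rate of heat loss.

Q ≈ 1450 W

Sheathing layers in series; stud and cavity paths in parallel between them.
R_inner = 0.016/(0.161×8.53) = 0.01165 K/W
R_stud  = 0.16/(51.2×0.12×8.53) = 0.003053 K/W
R_cav   = 0.16/(0.0266×0.88×8.53) = 0.8013 K/W
1/R_core = 1/R_stud + 1/R_cav → R_core = 0.003041 K/W
R_outer = 0.016/(0.185×8.53) = 0.01014 K/W
R_total = 0.02483 K/W
Q = ΔT/R_total = 36/0.02483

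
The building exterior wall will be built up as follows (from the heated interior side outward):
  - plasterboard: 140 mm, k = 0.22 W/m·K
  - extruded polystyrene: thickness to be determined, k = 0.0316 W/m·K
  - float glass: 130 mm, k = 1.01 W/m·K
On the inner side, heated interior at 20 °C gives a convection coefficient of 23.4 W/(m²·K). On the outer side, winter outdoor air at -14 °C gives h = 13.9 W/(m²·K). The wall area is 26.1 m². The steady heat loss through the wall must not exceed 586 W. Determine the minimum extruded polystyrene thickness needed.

Using the resistance-network approach (series):
R_inner film = 1/(h_i·A) = 1/(23.4×26.1) = 0.001637 K/W
R_plasterboard = L/(kA) = 0.14/(0.22×26.1) = 0.02438 K/W
R_float glass = L/(kA) = 0.13/(1.01×26.1) = 0.004932 K/W
R_outer film = 1/(h_o·A) = 1/(13.9×26.1) = 0.002756 K/W
Sum of the known resistances R_other = 0.03371 K/W
Required total resistance R_tot = ΔT/Q_allow = 34/586 = 0.05802 K/W
R_extruded polystyrene = R_tot − R_other = 0.02431 K/W
L = R·k·A = 0.02431×0.0316×26.1

L ≈ 20.1 mm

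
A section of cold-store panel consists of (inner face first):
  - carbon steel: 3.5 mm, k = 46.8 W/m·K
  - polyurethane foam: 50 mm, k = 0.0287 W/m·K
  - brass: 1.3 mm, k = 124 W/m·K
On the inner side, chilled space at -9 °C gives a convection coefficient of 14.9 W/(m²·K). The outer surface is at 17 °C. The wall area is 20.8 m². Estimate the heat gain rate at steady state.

Model the wall as resistances in series:
R_inner film = 1/(h_i·A) = 1/(14.9×20.8) = 0.003227 K/W
R_carbon steel = L/(kA) = 0.0035/(46.8×20.8) = 3.595×10^-6 K/W
R_polyurethane foam = L/(kA) = 0.05/(0.0287×20.8) = 0.08376 K/W
R_brass = L/(kA) = 0.0013/(124×20.8) = 5.04×10^-7 K/W
R_total = 0.08699 K/W
Q = ΔT / R_total = 26 / 0.08699

Q ≈ 299 W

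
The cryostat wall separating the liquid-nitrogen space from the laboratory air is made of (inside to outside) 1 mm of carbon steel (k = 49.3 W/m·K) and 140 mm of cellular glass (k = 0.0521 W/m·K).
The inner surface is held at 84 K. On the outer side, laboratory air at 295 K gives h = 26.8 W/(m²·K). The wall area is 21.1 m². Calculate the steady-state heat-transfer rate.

Q ≈ 1630 W

Thermal resistances in series:
R_carbon steel = L/(kA) = 0.001/(49.3×21.1) = 9.613×10^-7 K/W
R_cellular glass = L/(kA) = 0.14/(0.0521×21.1) = 0.1274 K/W
R_outer film = 1/(h_o·A) = 1/(26.8×21.1) = 0.001768 K/W
R_total = 0.1291 K/W
Q = ΔT / R_total = 211 / 0.1291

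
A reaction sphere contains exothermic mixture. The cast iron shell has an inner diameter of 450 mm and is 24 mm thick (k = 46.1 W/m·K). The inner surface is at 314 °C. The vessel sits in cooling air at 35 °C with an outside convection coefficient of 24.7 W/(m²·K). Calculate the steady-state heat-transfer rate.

Q ≈ 5290 W

Radial (spherical) resistances in series:
R_cast iron shell = (1/0.225 − 1/0.249)/(4π×46.1) = 7.395×10^-4 K/W
R_outer film = 1/(h·4πr_o²) = 1/(24.7×4π×0.249²) = 0.05196 K/W
R_total = 0.0527 K/W
Q = ΔT/R_total = 279/0.0527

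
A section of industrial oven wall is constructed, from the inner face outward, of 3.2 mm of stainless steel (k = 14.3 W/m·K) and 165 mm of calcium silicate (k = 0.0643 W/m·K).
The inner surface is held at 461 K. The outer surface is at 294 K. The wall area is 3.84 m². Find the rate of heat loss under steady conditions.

Q ≈ 250 W

Using the resistance-network approach (series):
R_stainless steel = L/(kA) = 0.0032/(14.3×3.84) = 5.828×10^-5 K/W
R_calcium silicate = L/(kA) = 0.165/(0.0643×3.84) = 0.6683 K/W
R_total = 0.6683 K/W
Q = ΔT / R_total = 167 / 0.6683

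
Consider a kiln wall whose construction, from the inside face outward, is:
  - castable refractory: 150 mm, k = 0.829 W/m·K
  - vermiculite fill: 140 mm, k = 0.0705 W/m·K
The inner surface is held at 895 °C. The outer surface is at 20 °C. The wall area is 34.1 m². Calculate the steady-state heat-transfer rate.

Model the wall as resistances in series:
R_castable refractory = L/(kA) = 0.15/(0.829×34.1) = 0.005306 K/W
R_vermiculite fill = L/(kA) = 0.14/(0.0705×34.1) = 0.05824 K/W
R_total = 0.06354 K/W
Q = ΔT / R_total = 875 / 0.06354

Q ≈ 13800 W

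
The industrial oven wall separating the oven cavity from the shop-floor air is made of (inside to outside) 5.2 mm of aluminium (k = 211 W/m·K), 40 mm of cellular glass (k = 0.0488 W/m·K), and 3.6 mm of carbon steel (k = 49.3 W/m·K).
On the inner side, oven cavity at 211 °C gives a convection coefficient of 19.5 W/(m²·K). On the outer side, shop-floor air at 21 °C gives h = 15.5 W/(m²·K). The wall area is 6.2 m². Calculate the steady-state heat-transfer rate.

Treating each layer as a thermal resistance in series:
R_inner film = 1/(h_i·A) = 1/(19.5×6.2) = 0.008271 K/W
R_aluminium = L/(kA) = 0.0052/(211×6.2) = 3.975×10^-6 K/W
R_cellular glass = L/(kA) = 0.04/(0.0488×6.2) = 0.1322 K/W
R_carbon steel = L/(kA) = 0.0036/(49.3×6.2) = 1.178×10^-5 K/W
R_outer film = 1/(h_o·A) = 1/(15.5×6.2) = 0.01041 K/W
R_total = 0.1509 K/W
Q = ΔT / R_total = 190 / 0.1509

Q ≈ 1260 W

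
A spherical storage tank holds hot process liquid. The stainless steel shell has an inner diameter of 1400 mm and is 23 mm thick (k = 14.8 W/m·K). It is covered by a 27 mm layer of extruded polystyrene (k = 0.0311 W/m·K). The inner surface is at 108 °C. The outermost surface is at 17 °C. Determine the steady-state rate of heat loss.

Radial (spherical) resistances in series:
R_stainless steel shell = (1/0.7 − 1/0.723)/(4π×14.8) = 2.444×10^-4 K/W
R_extruded polystyrene = (1/0.723 − 1/0.75)/(4π×0.0311) = 0.1274 K/W
R_total = 0.1277 K/W
Q = ΔT/R_total = 91/0.1277

Q ≈ 713 W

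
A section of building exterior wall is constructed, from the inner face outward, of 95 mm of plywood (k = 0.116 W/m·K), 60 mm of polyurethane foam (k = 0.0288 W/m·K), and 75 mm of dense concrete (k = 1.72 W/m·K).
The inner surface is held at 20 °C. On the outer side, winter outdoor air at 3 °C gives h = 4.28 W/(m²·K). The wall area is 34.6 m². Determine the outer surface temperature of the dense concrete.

Using the resistance-network approach (series):
R_plywood = L/(kA) = 0.095/(0.116×34.6) = 0.02367 K/W
R_polyurethane foam = L/(kA) = 0.06/(0.0288×34.6) = 0.06021 K/W
R_dense concrete = L/(kA) = 0.075/(1.72×34.6) = 0.00126 K/W
R_outer film = 1/(h_o·A) = 1/(4.28×34.6) = 0.006753 K/W
R_total = 0.09189 K/W;  Q = ΔT/R_total = 17/0.09189 = 185 W
T_interface = T_inner − Q·ΣR(inner→interface) = 20 − 185×0.08514

T ≈ 4.25 °C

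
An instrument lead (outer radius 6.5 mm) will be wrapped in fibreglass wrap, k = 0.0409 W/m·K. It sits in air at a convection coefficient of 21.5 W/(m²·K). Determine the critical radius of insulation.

r_cr ≈ 1.9 mm

For a cylinder r_cr = k/h = 0.0409/21.5
r_cr = 1.9 mm; since the bare radius (6.5 mm) is above r_cr, any added insulation will reduce heat loss.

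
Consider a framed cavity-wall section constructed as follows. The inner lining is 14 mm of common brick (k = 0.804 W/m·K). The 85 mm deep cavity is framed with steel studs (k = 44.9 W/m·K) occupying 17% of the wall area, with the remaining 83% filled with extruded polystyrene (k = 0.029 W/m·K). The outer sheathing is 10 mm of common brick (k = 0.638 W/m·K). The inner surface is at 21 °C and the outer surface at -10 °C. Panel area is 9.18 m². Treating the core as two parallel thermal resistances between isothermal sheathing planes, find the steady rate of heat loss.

Q ≈ 6440 W

Sheathing layers in series; stud and cavity paths in parallel between them.
R_inner = 0.014/(0.804×9.18) = 0.001897 K/W
R_stud  = 0.085/(44.9×0.17×9.18) = 0.001213 K/W
R_cav   = 0.085/(0.029×0.83×9.18) = 0.3847 K/W
1/R_core = 1/R_stud + 1/R_cav → R_core = 0.001209 K/W
R_outer = 0.01/(0.638×9.18) = 0.001707 K/W
R_total = 0.004813 K/W
Q = ΔT/R_total = 31/0.004813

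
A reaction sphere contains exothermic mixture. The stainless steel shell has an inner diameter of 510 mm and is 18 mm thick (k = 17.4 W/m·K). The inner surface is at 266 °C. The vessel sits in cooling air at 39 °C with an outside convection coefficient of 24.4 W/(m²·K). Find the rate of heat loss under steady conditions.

Q ≈ 5050 W

Spherical conduction: R = (1/r_in − 1/r_out)/(4πk) per layer; series-sum.
R_stainless steel shell = (1/0.255 − 1/0.273)/(4π×17.4) = 0.001183 K/W
R_outer film = 1/(h·4πr_o²) = 1/(24.4×4π×0.273²) = 0.04376 K/W
R_total = 0.04494 K/W
Q = ΔT/R_total = 227/0.04494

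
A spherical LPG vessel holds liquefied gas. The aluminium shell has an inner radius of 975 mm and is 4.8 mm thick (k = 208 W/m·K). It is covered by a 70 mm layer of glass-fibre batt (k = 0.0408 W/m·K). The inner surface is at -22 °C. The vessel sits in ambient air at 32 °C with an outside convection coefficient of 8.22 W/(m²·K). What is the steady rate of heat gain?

Each spherical layer contributes R = (1/r_i − 1/r_o)/(4πk):
R_aluminium shell = (1/0.975 − 1/0.9798)/(4π×208) = 1.922×10^-6 K/W
R_glass-fibre batt = (1/0.9798 − 1/1.0498)/(4π×0.0408) = 0.1327 K/W
R_outer film = 1/(h·4πr_o²) = 1/(8.22×4π×1.0498²) = 0.008784 K/W
R_total = 0.1415 K/W
Q = ΔT/R_total = 54/0.1415

Q ≈ 382 W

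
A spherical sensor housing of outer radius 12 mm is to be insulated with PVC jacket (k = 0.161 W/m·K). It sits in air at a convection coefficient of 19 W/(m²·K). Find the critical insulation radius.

For a sphere r_cr = 2k/h = 2×0.161/19
r_cr = 16.9 mm; since the bare radius (12 mm) is below r_cr, adding a thin layer of insulation will *increase* heat loss.

r_cr ≈ 16.9 mm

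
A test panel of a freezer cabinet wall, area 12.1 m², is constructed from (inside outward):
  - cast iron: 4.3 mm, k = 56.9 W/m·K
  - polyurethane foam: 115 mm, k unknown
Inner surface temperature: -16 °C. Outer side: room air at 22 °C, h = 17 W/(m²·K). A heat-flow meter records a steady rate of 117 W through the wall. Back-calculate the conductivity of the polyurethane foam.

Treating each layer as a thermal resistance in series:
R_cast iron = L/(kA) = 0.0043/(56.9×12.1) = 6.246×10^-6 K/W
R_outer film = 1/(h_o·A) = 1/(17×12.1) = 0.004861 K/W
Sum of known resistances R_other = 0.004868 K/W
Total R = ΔT/Q = 38/117 = 0.3248 K/W
R_polyurethane foam = R_total − R_other = 0.3199 K/W
k = L/(R·A) = 0.115/(0.3199×12.1)

k ≈ 0.0297 W/(m·K)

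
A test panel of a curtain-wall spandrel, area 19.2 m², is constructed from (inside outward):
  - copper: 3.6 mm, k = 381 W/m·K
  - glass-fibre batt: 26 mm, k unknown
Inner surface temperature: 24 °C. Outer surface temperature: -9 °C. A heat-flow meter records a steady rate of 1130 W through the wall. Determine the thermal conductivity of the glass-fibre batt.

k ≈ 0.0464 W/(m·K)

Treating each layer as a thermal resistance in series:
R_copper = L/(kA) = 0.0036/(381×19.2) = 4.921×10^-7 K/W
Sum of known resistances R_other = 4.921×10^-7 K/W
Total R = ΔT/Q = 33/1130 = 0.0292 K/W
R_glass-fibre batt = R_total − R_other = 0.0292 K/W
k = L/(R·A) = 0.026/(0.0292×19.2)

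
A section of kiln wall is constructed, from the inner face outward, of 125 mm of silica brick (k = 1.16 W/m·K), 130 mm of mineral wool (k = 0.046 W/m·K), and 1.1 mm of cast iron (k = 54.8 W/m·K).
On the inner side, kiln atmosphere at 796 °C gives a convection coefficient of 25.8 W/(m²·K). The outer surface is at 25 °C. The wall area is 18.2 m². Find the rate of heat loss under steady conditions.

Using the resistance-network approach (series):
R_inner film = 1/(h_i·A) = 1/(25.8×18.2) = 0.00213 K/W
R_silica brick = L/(kA) = 0.125/(1.16×18.2) = 0.005921 K/W
R_mineral wool = L/(kA) = 0.13/(0.046×18.2) = 0.1553 K/W
R_cast iron = L/(kA) = 0.0011/(54.8×18.2) = 1.103×10^-6 K/W
R_total = 0.1633 K/W
Q = ΔT / R_total = 771 / 0.1633

Q ≈ 4720 W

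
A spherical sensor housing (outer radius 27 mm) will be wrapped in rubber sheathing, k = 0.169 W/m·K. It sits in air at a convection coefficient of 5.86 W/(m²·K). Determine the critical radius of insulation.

r_cr ≈ 57.7 mm

For a sphere r_cr = 2k/h = 2×0.169/5.86
r_cr = 57.7 mm; since the bare radius (27 mm) is below r_cr, adding a thin layer of insulation will *increase* heat loss.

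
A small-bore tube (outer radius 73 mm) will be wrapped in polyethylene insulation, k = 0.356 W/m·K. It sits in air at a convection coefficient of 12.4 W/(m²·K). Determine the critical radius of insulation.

r_cr ≈ 28.7 mm

For a cylinder r_cr = k/h = 0.356/12.4
r_cr = 28.7 mm; since the bare radius (73 mm) is above r_cr, any added insulation will reduce heat loss.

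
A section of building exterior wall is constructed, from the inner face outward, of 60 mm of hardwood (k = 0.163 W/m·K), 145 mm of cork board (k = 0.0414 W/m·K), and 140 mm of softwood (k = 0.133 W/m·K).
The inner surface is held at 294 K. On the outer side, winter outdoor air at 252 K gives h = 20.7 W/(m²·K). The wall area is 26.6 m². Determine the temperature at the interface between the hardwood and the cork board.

T ≈ 291 K

Treating each layer as a thermal resistance in series:
R_hardwood = L/(kA) = 0.06/(0.163×26.6) = 0.01384 K/W
R_cork board = L/(kA) = 0.145/(0.0414×26.6) = 0.1317 K/W
R_softwood = L/(kA) = 0.14/(0.133×26.6) = 0.03957 K/W
R_outer film = 1/(h_o·A) = 1/(20.7×26.6) = 0.001816 K/W
R_total = 0.1869 K/W;  Q = ΔT/R_total = 42/0.1869 = 224.7 W
T_interface = T_inner − Q·ΣR(inner→interface) = 294 − 225×0.01384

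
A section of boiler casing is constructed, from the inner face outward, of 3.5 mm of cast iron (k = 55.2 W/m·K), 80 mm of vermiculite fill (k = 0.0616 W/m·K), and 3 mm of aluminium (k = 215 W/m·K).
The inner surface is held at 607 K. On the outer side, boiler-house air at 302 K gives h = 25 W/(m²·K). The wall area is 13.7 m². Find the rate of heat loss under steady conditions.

Q ≈ 3120 W

Series thermal resistances:
R_cast iron = L/(kA) = 0.0035/(55.2×13.7) = 4.628×10^-6 K/W
R_vermiculite fill = L/(kA) = 0.08/(0.0616×13.7) = 0.0948 K/W
R_aluminium = L/(kA) = 0.003/(215×13.7) = 1.019×10^-6 K/W
R_outer film = 1/(h_o·A) = 1/(25×13.7) = 0.00292 K/W
R_total = 0.09772 K/W
Q = ΔT / R_total = 305 / 0.09772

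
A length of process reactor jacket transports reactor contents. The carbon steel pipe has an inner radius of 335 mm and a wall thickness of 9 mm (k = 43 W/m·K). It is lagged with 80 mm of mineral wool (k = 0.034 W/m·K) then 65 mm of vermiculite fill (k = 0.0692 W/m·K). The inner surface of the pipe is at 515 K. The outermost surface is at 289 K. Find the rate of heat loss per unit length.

q′ ≈ 173 W/m

Treating each annulus and film as a series resistance:
R_carbon steel pipe wall = ln(344/335)/(2π×43×1) = 9.813×10^-5 K/W
R_mineral wool = ln(424/344)/(2π×0.034×1) = 0.9788 K/W
R_vermiculite fill = ln(489/424)/(2π×0.0692×1) = 0.328 K/W
R_total = 1.307 K/W
Q = ΔT/R_total = 226/1.307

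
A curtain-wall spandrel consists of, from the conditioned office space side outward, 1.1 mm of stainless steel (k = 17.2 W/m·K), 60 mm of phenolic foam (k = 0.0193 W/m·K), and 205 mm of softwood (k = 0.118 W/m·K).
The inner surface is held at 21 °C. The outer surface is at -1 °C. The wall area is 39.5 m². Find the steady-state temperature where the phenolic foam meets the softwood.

Series thermal resistances:
R_stainless steel = L/(kA) = 0.0011/(17.2×39.5) = 1.619×10^-6 K/W
R_phenolic foam = L/(kA) = 0.06/(0.0193×39.5) = 0.0787 K/W
R_softwood = L/(kA) = 0.205/(0.118×39.5) = 0.04398 K/W
R_total = 0.1227 K/W;  Q = ΔT/R_total = 22/0.1227 = 179.3 W
T_interface = T_inner − Q·ΣR(inner→interface) = 21 − 179×0.07871

T ≈ 6.89 °C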